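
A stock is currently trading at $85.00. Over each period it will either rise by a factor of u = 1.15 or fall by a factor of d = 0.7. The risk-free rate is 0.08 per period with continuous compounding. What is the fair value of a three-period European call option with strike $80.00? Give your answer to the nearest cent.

Risk-neutral probability p = (e^0.08 − 0.7)/(1.15 − 0.7) = 0.3833/0.4500 = 0.8517
Terminal stock prices: S_uuu = 129.3, S_uud = 78.69, S_udd = 47.9, S_ddd = 29.15
Terminal payoffs (S − K): max(49.27, 0) = 49.27, max(-1.311, 0) = 0, max(-32.1, 0) = 0, max(-50.85, 0) = 0
Node uu (S = 112.4): V_uu = e^(−0.08)·[0.8517·49.2744 + 0.1483·0.0000] = 38.7426
Node ud (S = 68.42): V_ud = e^(−0.08)·[0.8517·0.0000 + 0.1483·0.0000] = 0.0000
Node dd (S = 41.65): V_dd = e^(−0.08)·[0.8517·0.0000 + 0.1483·0.0000] = 0.0000
Node u (S = 97.75): V_u = e^(−0.08)·[0.8517·38.7426 + 0.1483·0.0000] = 30.4619
Node d (S = 59.5): V_d = e^(−0.08)·[0.8517·0.0000 + 0.1483·0.0000] = 0.0000
Node 0 (S = 85): V_0 = e^(−0.08)·[0.8517·30.4619 + 0.1483·0.0000] = 23.9511

$23.95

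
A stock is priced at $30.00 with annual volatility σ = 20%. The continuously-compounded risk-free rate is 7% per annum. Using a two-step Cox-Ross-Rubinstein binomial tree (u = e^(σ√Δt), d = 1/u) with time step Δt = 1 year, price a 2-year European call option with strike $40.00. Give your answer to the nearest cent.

CRR parameters: u = e^(σ√Δt) = e^(0.2·√1) = 1.2214, d = 1/u = 0.8187
Per-period rate: rΔt = 0.07·1 = 0.07, so R = e^0.07 = 1.0725
Risk-neutral probability p = (e^0.07 − 0.8187)/(1.2214 − 0.8187) = 0.2538/0.4027 = 0.6302
Terminal stock prices: S_uu = 44.75, S_ud = 30, S_dd = 20.11
Terminal payoffs (S − K): max(4.755, 0) = 4.755, max(-10, 0) = 0, max(-19.89, 0) = 0
Node u (S = 36.64): V_u = e^(−0.07)·[0.6302·4.7547 + 0.3698·0.0000] = 2.7940
Node d (S = 24.56): V_d = e^(−0.07)·[0.6302·0.0000 + 0.3698·0.0000] = 0.0000
Node 0 (S = 30): V_0 = e^(−0.07)·[0.6302·2.7940 + 0.3698·0.0000] = 1.6418

$1.64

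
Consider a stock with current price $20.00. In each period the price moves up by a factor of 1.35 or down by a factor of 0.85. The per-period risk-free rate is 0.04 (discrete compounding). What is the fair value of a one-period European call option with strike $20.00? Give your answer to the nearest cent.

$2.56

Risk-neutral probability p = (1 + 0.04 − 0.85)/(1.35 − 0.85) = 0.1900/0.5000 = 0.3800
Terminal stock prices: S_u = 27, S_d = 17
Terminal payoffs (S − K): max(7, 0) = 7, max(-3, 0) = 0
Node 0 (S = 20): V_0 = 1/1.04·[0.3800·7.0000 + 0.6200·0.0000] = 2.5577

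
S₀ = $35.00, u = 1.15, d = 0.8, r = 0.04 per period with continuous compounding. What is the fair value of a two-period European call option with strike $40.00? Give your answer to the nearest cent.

$2.75

Risk-neutral probability p = (e^0.04 − 0.8)/(1.15 − 0.8) = 0.2408/0.3500 = 0.6880
Terminal stock prices: S_uu = 46.29, S_ud = 32.2, S_dd = 22.4
Terminal payoffs (S − K): max(6.287, 0) = 6.287, max(-7.8, 0) = 0, max(-17.6, 0) = 0
Node u (S = 40.25): V_u = e^(−0.04)·[0.6880·6.2875 + 0.3120·0.0000] = 4.1564
Node d (S = 28): V_d = e^(−0.04)·[0.6880·0.0000 + 0.3120·0.0000] = 0.0000
Node 0 (S = 35): V_0 = e^(−0.04)·[0.6880·4.1564 + 0.3120·0.0000] = 2.7476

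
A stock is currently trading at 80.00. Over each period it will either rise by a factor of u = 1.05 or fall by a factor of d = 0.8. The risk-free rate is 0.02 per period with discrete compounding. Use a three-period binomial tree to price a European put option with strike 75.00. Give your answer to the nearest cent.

Risk-neutral probability p = (1 + 0.02 − 0.8)/(1.05 − 0.8) = 0.2200/0.2500 = 0.8800
Terminal stock prices: S_uuu = 92.61, S_uud = 70.56, S_udd = 53.76, S_ddd = 40.96
Terminal payoffs (K − S): max(-17.61, 0) = 0, max(4.44, 0) = 4.44, max(21.24, 0) = 21.24, max(34.04, 0) = 34.04
Node uu (S = 88.2): V_uu = 1/1.02·[0.8800·0.0000 + 0.1200·4.4400] = 0.5224
Node ud (S = 67.2): V_ud = 1/1.02·[0.8800·4.4400 + 0.1200·21.2400] = 6.3294
Node dd (S = 51.2): V_dd = 1/1.02·[0.8800·21.2400 + 0.1200·34.0400] = 22.3294
Node u (S = 84): V_u = 1/1.02·[0.8800·0.5224 + 0.1200·6.3294] = 1.1953
Node d (S = 64): V_d = 1/1.02·[0.8800·6.3294 + 0.1200·22.3294] = 8.0877
Node 0 (S = 80): V_0 = 1/1.02·[0.8800·1.1953 + 0.1200·8.0877] = 1.9827

1.98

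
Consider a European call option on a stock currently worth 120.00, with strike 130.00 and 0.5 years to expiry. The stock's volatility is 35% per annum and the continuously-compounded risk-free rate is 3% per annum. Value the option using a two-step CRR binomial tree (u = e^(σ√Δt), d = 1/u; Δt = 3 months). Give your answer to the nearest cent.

9.06

CRR parameters: u = e^(σ√Δt) = e^(0.35·√0.25) = 1.1912, d = 1/u = 0.8395
Per-period rate: rΔt = 0.03·0.25 = 0.0075, so R = e^0.0075 = 1.0075
Risk-neutral probability p = (e^0.0075 − 0.8395)/(1.1912 − 0.8395) = 0.1681/0.3518 = 0.4778
Terminal stock prices: S_uu = 170.3, S_ud = 120, S_dd = 84.56
Terminal payoffs (S − K): max(40.29, 0) = 40.29, max(-10, 0) = 0, max(-45.44, 0) = 0
Node u (S = 142.9): V_u = e^(−0.0075)·[0.4778·40.2881 + 0.5222·0.0000] = 19.1043
Node d (S = 100.7): V_d = e^(−0.0075)·[0.4778·0.0000 + 0.5222·0.0000] = 0.0000
Node 0 (S = 120): V_0 = e^(−0.0075)·[0.4778·19.1043 + 0.5222·0.0000] = 9.0591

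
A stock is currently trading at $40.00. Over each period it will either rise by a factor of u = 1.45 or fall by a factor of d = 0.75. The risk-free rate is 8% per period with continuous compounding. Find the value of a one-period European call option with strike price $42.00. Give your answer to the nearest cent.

Risk-neutral probability p = (e^0.08 − 0.75)/(1.45 − 0.75) = 0.3333/0.7000 = 0.4761
Terminal stock prices: S_u = 58, S_d = 30
Terminal payoffs (S − K): max(16, 0) = 16, max(-12, 0) = 0
Node 0 (S = 40): V_0 = e^(−0.08)·[0.4761·16.0000 + 0.5239·0.0000] = 7.0323

$7.03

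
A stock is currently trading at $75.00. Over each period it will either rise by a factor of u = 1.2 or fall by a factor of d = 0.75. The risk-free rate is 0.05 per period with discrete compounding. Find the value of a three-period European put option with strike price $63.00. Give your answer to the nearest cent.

$3.38

Risk-neutral probability p = (1 + 0.05 − 0.75)/(1.2 − 0.75) = 0.3000/0.4500 = 0.6667
Terminal stock prices: S_uuu = 129.6, S_uud = 81, S_udd = 50.62, S_ddd = 31.64
Terminal payoffs (K − S): max(-66.6, 0) = 0, max(-18, 0) = 0, max(12.38, 0) = 12.38, max(31.36, 0) = 31.36
Node uu (S = 108): V_uu = 1/1.05·[0.6667·0.0000 + 0.3333·0.0000] = 0.0000
Node ud (S = 67.5): V_ud = 1/1.05·[0.6667·0.0000 + 0.3333·12.3750] = 3.9286
Node dd (S = 42.19): V_dd = 1/1.05·[0.6667·12.3750 + 0.3333·31.3594] = 17.8125
Node u (S = 90): V_u = 1/1.05·[0.6667·0.0000 + 0.3333·3.9286] = 1.2472
Node d (S = 56.25): V_d = 1/1.05·[0.6667·3.9286 + 0.3333·17.8125] = 8.1491
Node 0 (S = 75): V_0 = 1/1.05·[0.6667·1.2472 + 0.3333·8.1491] = 3.3789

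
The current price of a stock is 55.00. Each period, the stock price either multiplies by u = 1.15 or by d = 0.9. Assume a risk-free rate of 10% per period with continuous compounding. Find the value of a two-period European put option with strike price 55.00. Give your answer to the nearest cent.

0.28

Risk-neutral probability p = (e^0.1 − 0.9)/(1.15 − 0.9) = 0.2052/0.2500 = 0.8207
Terminal stock prices: S_uu = 72.74, S_ud = 56.92, S_dd = 44.55
Terminal payoffs (K − S): max(-17.74, 0) = 0, max(-1.925, 0) = 0, max(10.45, 0) = 10.45
Node u (S = 63.25): V_u = e^(−0.1)·[0.8207·0.0000 + 0.1793·0.0000] = 0.0000
Node d (S = 49.5): V_d = e^(−0.1)·[0.8207·0.0000 + 0.1793·10.4500] = 1.6955
Node 0 (S = 55): V_0 = e^(−0.1)·[0.8207·0.0000 + 0.1793·1.6955] = 0.2751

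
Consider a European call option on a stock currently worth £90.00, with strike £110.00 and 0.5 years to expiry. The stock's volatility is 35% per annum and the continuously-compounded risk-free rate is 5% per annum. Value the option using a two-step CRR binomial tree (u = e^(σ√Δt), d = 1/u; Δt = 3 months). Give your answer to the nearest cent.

CRR parameters: u = e^(σ√Δt) = e^(0.35·√0.25) = 1.1912, d = 1/u = 0.8395
Per-period rate: rΔt = 0.05·0.25 = 0.0125, so R = e^0.0125 = 1.0126
Risk-neutral probability p = (e^0.0125 − 0.8395)/(1.1912 − 0.8395) = 0.1731/0.3518 = 0.4921
Terminal stock prices: S_uu = 127.7, S_ud = 90, S_dd = 63.42
Terminal payoffs (S − K): max(17.72, 0) = 17.72, max(-20, 0) = 0, max(-46.58, 0) = 0
Node u (S = 107.2): V_u = e^(−0.0125)·[0.4921·17.7161 + 0.5079·0.0000] = 8.6101
Node d (S = 75.55): V_d = e^(−0.0125)·[0.4921·0.0000 + 0.5079·0.0000] = 0.0000
Node 0 (S = 90): V_0 = e^(−0.0125)·[0.4921·8.6101 + 0.5079·0.0000] = 4.1845

£4.18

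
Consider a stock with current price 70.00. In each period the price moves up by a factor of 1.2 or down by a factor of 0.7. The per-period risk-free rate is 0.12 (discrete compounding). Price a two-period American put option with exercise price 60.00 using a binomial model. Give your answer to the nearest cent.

1.70

Risk-neutral probability p = (1 + 0.12 − 0.7)/(1.2 − 0.7) = 0.4200/0.5000 = 0.8400
Terminal stock prices: S_uu = 100.8, S_ud = 58.8, S_dd = 34.3
Terminal payoffs (K − S): max(-40.8, 0) = 0, max(1.2, 0) = 1.2, max(25.7, 0) = 25.7
Node u (S = 84): continuation = 1/1.12·[0.8400·0.0000 + 0.1600·1.2000] = 0.1714; exercise value = 0.0000 ≤ continuation, so V_u = 0.1714
Node d (S = 49): continuation = 1/1.12·[0.8400·1.2000 + 0.1600·25.7000] = 4.5714; exercise value = 11.0000 > continuation, so V_d = 11.0000 (exercise)
Node 0 (S = 70): continuation = 1/1.12·[0.8400·0.1714 + 0.1600·11.0000] = 1.7000; exercise value = 0.0000 ≤ continuation, so V_0 = 1.7000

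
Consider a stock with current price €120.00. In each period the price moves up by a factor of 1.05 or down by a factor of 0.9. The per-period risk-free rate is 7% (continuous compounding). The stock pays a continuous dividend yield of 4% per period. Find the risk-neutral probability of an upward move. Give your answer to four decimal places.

Per-period risk-free factor R = e^0.07 = 1.0725; dividend-adjusted growth = e^(0.07−0.04) = 1.0305.
Risk-neutral probability p = (1.0305 − 0.9)/(1.05 − 0.9) = 0.1305/0.1500 = 0.8697

p = 0.8697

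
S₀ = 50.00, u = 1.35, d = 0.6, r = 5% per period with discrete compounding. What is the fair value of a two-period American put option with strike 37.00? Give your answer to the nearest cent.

2.76

Risk-neutral probability p = (1 + 0.05 − 0.6)/(1.35 − 0.6) = 0.4500/0.7500 = 0.6000
Terminal stock prices: S_uu = 91.13, S_ud = 40.5, S_dd = 18
Terminal payoffs (K − S): max(-54.13, 0) = 0, max(-3.5, 0) = 0, max(19, 0) = 19
Node u (S = 67.5): continuation = 1/1.05·[0.6000·0.0000 + 0.4000·0.0000] = 0.0000; exercise value = 0.0000 ≤ continuation, so V_u = 0.0000
Node d (S = 30): continuation = 1/1.05·[0.6000·0.0000 + 0.4000·19.0000] = 7.2381; exercise value = 7.0000 ≤ continuation, so V_d = 7.2381
Node 0 (S = 50): continuation = 1/1.05·[0.6000·0.0000 + 0.4000·7.2381] = 2.7574; exercise value = 0.0000 ≤ continuation, so V_0 = 2.7574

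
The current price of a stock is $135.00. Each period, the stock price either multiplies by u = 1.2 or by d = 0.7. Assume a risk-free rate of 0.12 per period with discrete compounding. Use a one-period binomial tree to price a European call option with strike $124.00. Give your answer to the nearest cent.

Risk-neutral probability p = (1 + 0.12 − 0.7)/(1.2 − 0.7) = 0.4200/0.5000 = 0.8400
Terminal stock prices: S_u = 162, S_d = 94.5
Terminal payoffs (S − K): max(38, 0) = 38, max(-29.5, 0) = 0
Node 0 (S = 135): V_0 = 1/1.12·[0.8400·38.0000 + 0.1600·0.0000] = 28.5000

$28.50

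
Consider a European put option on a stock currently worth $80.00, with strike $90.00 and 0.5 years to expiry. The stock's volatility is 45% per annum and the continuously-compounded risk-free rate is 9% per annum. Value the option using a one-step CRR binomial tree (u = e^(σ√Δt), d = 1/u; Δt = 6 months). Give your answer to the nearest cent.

CRR parameters: u = e^(σ√Δt) = e^(0.45·√0.5) = 1.3746, d = 1/u = 0.7275
Per-period rate: rΔt = 0.09·0.5 = 0.045, so R = e^0.045 = 1.0460
Risk-neutral probability p = (e^0.045 − 0.7275)/(1.3746 − 0.7275) = 0.3186/0.6472 = 0.4922
Terminal stock prices: S_u = 110, S_d = 58.2
Terminal payoffs (K − S): max(-19.97, 0) = 0, max(31.8, 0) = 31.8
Node 0 (S = 80): V_0 = e^(−0.045)·[0.4922·0.0000 + 0.5078·31.8033] = 15.4380

$15.44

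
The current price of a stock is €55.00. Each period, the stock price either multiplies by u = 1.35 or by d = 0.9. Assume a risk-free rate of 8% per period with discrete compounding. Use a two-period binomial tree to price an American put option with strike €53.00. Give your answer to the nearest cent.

Risk-neutral probability p = (1 + 0.08 − 0.9)/(1.35 − 0.9) = 0.1800/0.4500 = 0.4000
Terminal stock prices: S_uu = 100.2, S_ud = 66.83, S_dd = 44.55
Terminal payoffs (K − S): max(-47.24, 0) = 0, max(-13.83, 0) = 0, max(8.45, 0) = 8.45
Node u (S = 74.25): continuation = 1/1.08·[0.4000·0.0000 + 0.6000·0.0000] = 0.0000; exercise value = 0.0000 ≤ continuation, so V_u = 0.0000
Node d (S = 49.5): continuation = 1/1.08·[0.4000·0.0000 + 0.6000·8.4500] = 4.6944; exercise value = 3.5000 ≤ continuation, so V_d = 4.6944
Node 0 (S = 55): continuation = 1/1.08·[0.4000·0.0000 + 0.6000·4.6944] = 2.6080; exercise value = 0.0000 ≤ continuation, so V_0 = 2.6080

€2.61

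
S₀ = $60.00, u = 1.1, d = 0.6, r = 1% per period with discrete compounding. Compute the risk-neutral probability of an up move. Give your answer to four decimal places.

p = 0.8200

Risk-neutral probability p = (1 + 0.01 − 0.6)/(1.1 − 0.6) = 0.4100/0.5000 = 0.8200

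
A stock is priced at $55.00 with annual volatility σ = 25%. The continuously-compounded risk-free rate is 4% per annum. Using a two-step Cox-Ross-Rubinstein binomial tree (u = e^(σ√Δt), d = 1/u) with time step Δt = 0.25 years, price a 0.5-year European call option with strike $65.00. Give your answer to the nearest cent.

$1.43

CRR parameters: u = e^(σ√Δt) = e^(0.25·√0.25) = 1.1331, d = 1/u = 0.8825
Per-period rate: rΔt = 0.04·0.25 = 0.01, so R = e^0.01 = 1.0101
Risk-neutral probability p = (e^0.01 − 0.8825)/(1.1331 − 0.8825) = 0.1276/0.2507 = 0.5089
Terminal stock prices: S_uu = 70.62, S_ud = 55, S_dd = 42.83
Terminal payoffs (S − K): max(5.621, 0) = 5.621, max(-10, 0) = 0, max(-22.17, 0) = 0
Node u (S = 62.32): V_u = e^(−0.01)·[0.5089·5.6214 + 0.4911·0.0000] = 2.8322
Node d (S = 48.54): V_d = e^(−0.01)·[0.5089·0.0000 + 0.4911·0.0000] = 0.0000
Node 0 (S = 55): V_0 = e^(−0.01)·[0.5089·2.8322 + 0.4911·0.0000] = 1.4269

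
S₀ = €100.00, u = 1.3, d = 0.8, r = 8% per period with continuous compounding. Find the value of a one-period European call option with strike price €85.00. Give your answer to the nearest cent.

€23.54

Risk-neutral probability p = (e^0.08 − 0.8)/(1.3 − 0.8) = 0.2833/0.5000 = 0.5666
Terminal stock prices: S_u = 130, S_d = 80
Terminal payoffs (S − K): max(45, 0) = 45, max(-5, 0) = 0
Node 0 (S = 100): V_0 = e^(−0.08)·[0.5666·45.0000 + 0.4334·0.0000] = 23.5356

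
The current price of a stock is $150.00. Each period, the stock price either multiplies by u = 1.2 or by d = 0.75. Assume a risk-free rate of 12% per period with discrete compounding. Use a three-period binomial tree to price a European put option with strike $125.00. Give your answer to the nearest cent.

Risk-neutral probability p = (1 + 0.12 − 0.75)/(1.2 − 0.75) = 0.3700/0.4500 = 0.8222
Terminal stock prices: S_uuu = 259.2, S_uud = 162, S_udd = 101.2, S_ddd = 63.28
Terminal payoffs (K − S): max(-134.2, 0) = 0, max(-37, 0) = 0, max(23.75, 0) = 23.75, max(61.72, 0) = 61.72
Node uu (S = 216): V_uu = 1/1.12·[0.8222·0.0000 + 0.1778·0.0000] = 0.0000
Node ud (S = 135): V_ud = 1/1.12·[0.8222·0.0000 + 0.1778·23.7500] = 3.7698
Node dd (S = 84.38): V_dd = 1/1.12·[0.8222·23.7500 + 0.1778·61.7188] = 27.2321
Node u (S = 180): V_u = 1/1.12·[0.8222·0.0000 + 0.1778·3.7698] = 0.5984
Node d (S = 112.5): V_d = 1/1.12·[0.8222·3.7698 + 0.1778·27.2321] = 7.0901
Node 0 (S = 150): V_0 = 1/1.12·[0.8222·0.5984 + 0.1778·7.0901] = 1.5647

$1.56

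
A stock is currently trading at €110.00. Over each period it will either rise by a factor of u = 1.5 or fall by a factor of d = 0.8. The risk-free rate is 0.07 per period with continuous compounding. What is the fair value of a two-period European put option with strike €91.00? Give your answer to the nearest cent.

€6.68

Risk-neutral probability p = (e^0.07 − 0.8)/(1.5 − 0.8) = 0.2725/0.7000 = 0.3893
Terminal stock prices: S_uu = 247.5, S_ud = 132, S_dd = 70.4
Terminal payoffs (K − S): max(-156.5, 0) = 0, max(-41, 0) = 0, max(20.6, 0) = 20.6
Node u (S = 165): V_u = e^(−0.07)·[0.3893·0.0000 + 0.6107·0.0000] = 0.0000
Node d (S = 88): V_d = e^(−0.07)·[0.3893·0.0000 + 0.6107·20.6000] = 11.7300
Node 0 (S = 110): V_0 = e^(−0.07)·[0.3893·0.0000 + 0.6107·11.7300] = 6.6792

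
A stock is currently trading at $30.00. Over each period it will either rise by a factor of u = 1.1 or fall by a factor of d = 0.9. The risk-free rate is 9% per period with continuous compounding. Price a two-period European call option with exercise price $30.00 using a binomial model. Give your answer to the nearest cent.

Risk-neutral probability p = (e^0.09 − 0.9)/(1.1 − 0.9) = 0.1942/0.2000 = 0.9709
Terminal stock prices: S_uu = 36.3, S_ud = 29.7, S_dd = 24.3
Terminal payoffs (S − K): max(6.3, 0) = 6.3, max(-0.3, 0) = 0, max(-5.7, 0) = 0
Node u (S = 33): V_u = e^(−0.09)·[0.9709·6.3000 + 0.0291·0.0000] = 5.5901
Node d (S = 27): V_d = e^(−0.09)·[0.9709·0.0000 + 0.0291·0.0000] = 0.0000
Node 0 (S = 30): V_0 = e^(−0.09)·[0.9709·5.5901 + 0.0291·0.0000] = 4.9601

$4.96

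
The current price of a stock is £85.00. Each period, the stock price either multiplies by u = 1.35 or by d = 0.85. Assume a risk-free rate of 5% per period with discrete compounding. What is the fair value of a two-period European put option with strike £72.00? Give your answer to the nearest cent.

Risk-neutral probability p = (1 + 0.05 − 0.85)/(1.35 − 0.85) = 0.2000/0.5000 = 0.4000
Terminal stock prices: S_uu = 154.9, S_ud = 97.54, S_dd = 61.41
Terminal payoffs (K − S): max(-82.91, 0) = 0, max(-25.54, 0) = 0, max(10.59, 0) = 10.59
Node u (S = 114.8): V_u = 1/1.05·[0.4000·0.0000 + 0.6000·0.0000] = 0.0000
Node d (S = 72.25): V_d = 1/1.05·[0.4000·0.0000 + 0.6000·10.5875] = 6.0500
Node 0 (S = 85): V_0 = 1/1.05·[0.4000·0.0000 + 0.6000·6.0500] = 3.4571

£3.46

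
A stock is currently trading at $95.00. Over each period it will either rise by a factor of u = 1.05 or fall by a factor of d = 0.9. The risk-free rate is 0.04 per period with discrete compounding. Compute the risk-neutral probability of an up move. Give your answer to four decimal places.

Risk-neutral probability p = (1 + 0.04 − 0.9)/(1.05 − 0.9) = 0.1400/0.1500 = 0.9333

p = 0.9333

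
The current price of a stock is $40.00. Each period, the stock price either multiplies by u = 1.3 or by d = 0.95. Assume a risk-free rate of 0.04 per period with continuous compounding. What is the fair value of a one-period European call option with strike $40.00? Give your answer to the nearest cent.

Risk-neutral probability p = (e^0.04 − 0.95)/(1.3 − 0.95) = 0.0908/0.3500 = 0.2595
Terminal stock prices: S_u = 52, S_d = 38
Terminal payoffs (S − K): max(12, 0) = 12, max(-2, 0) = 0
Node 0 (S = 40): V_0 = e^(−0.04)·[0.2595·12.0000 + 0.7405·0.0000] = 2.9914

$2.99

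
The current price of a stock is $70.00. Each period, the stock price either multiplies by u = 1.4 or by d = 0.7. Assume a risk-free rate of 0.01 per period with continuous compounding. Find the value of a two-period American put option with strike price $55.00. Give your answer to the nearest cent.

$6.30

Risk-neutral probability p = (e^0.01 − 0.7)/(1.4 − 0.7) = 0.3101/0.7000 = 0.4429
Terminal stock prices: S_uu = 137.2, S_ud = 68.6, S_dd = 34.3
Terminal payoffs (K − S): max(-82.2, 0) = 0, max(-13.6, 0) = 0, max(20.7, 0) = 20.7
Node u (S = 98): continuation = e^(−0.01)·[0.4429·0.0000 + 0.5571·0.0000] = 0.0000; exercise value = 0.0000 ≤ continuation, so V_u = 0.0000
Node d (S = 49): continuation = e^(−0.01)·[0.4429·0.0000 + 0.5571·20.7000] = 11.4166; exercise value = 6.0000 ≤ continuation, so V_d = 11.4166
Node 0 (S = 70): continuation = e^(−0.01)·[0.4429·0.0000 + 0.5571·11.4166] = 6.2966; exercise value = 0.0000 ≤ continuation, so V_0 = 6.2966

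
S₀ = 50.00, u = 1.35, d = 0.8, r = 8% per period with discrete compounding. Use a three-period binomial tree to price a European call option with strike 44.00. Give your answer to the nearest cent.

Risk-neutral probability p = (1 + 0.08 − 0.8)/(1.35 − 0.8) = 0.2800/0.5500 = 0.5091
Terminal stock prices: S_uuu = 123, S_uud = 72.9, S_udd = 43.2, S_ddd = 25.6
Terminal payoffs (S − K): max(79.02, 0) = 79.02, max(28.9, 0) = 28.9, max(-0.8, 0) = 0, max(-18.4, 0) = 0
Node uu (S = 91.13): V_uu = 1/1.08·[0.5091·79.0188 + 0.4909·28.9000] = 50.3843
Node ud (S = 54): V_ud = 1/1.08·[0.5091·28.9000 + 0.4909·0.0000] = 13.6229
Node dd (S = 32): V_dd = 1/1.08·[0.5091·0.0000 + 0.4909·0.0000] = 0.0000
Node u (S = 67.5): V_u = 1/1.08·[0.5091·50.3843 + 0.4909·13.6229] = 29.9424
Node d (S = 40): V_d = 1/1.08·[0.5091·13.6229 + 0.4909·0.0000] = 6.4216
Node 0 (S = 50): V_0 = 1/1.08·[0.5091·29.9424 + 0.4909·6.4216] = 17.0331

17.03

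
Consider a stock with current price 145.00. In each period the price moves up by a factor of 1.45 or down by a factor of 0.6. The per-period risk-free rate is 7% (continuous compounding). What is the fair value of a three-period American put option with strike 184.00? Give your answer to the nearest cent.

52.70

Risk-neutral probability p = (e^0.07 − 0.6)/(1.45 − 0.6) = 0.4725/0.8500 = 0.5559
Terminal stock prices: S_uuu = 442.1, S_uud = 182.9, S_udd = 75.69, S_ddd = 31.32
Terminal payoffs (K − S): max(-258.1, 0) = 0, max(1.083, 0) = 1.083, max(108.3, 0) = 108.3, max(152.7, 0) = 152.7
Node uu (S = 304.9): continuation = e^(−0.07)·[0.5559·0.0000 + 0.4441·1.0825] = 0.4482; exercise value = 0.0000 ≤ continuation, so V_uu = 0.4482
Node ud (S = 126.1): continuation = e^(−0.07)·[0.5559·1.0825 + 0.4441·108.3100] = 45.4105; exercise value = 57.8500 > continuation, so V_ud = 57.8500 (exercise)
Node dd (S = 52.2): continuation = e^(−0.07)·[0.5559·108.3100 + 0.4441·152.6800] = 119.3605; exercise value = 131.8000 > continuation, so V_dd = 131.8000 (exercise)
Node u (S = 210.2): continuation = e^(−0.07)·[0.5559·0.4482 + 0.4441·57.8500] = 24.1871; exercise value = 0.0000 ≤ continuation, so V_u = 24.1871
Node d (S = 87): continuation = e^(−0.07)·[0.5559·57.8500 + 0.4441·131.8000] = 84.5605; exercise value = 97.0000 > continuation, so V_d = 97.0000 (exercise)
Node 0 (S = 145): continuation = e^(−0.07)·[0.5559·24.1871 + 0.4441·97.0000] = 52.7025; exercise value = 39.0000 ≤ continuation, so V_0 = 52.7025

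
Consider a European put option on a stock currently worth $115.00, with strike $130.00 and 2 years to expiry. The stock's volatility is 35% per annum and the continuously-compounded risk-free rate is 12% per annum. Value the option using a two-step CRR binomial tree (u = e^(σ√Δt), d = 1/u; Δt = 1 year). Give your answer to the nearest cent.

CRR parameters: u = e^(σ√Δt) = e^(0.35·√1) = 1.4191, d = 1/u = 0.7047
Per-period rate: rΔt = 0.12·1 = 0.12, so R = e^0.12 = 1.1275
Risk-neutral probability p = (e^0.12 − 0.7047)/(1.4191 − 0.7047) = 0.4228/0.7144 = 0.5919
Terminal stock prices: S_uu = 231.6, S_ud = 115, S_dd = 57.11
Terminal payoffs (K − S): max(-101.6, 0) = 0, max(15, 0) = 15, max(72.89, 0) = 72.89
Node u (S = 163.2): V_u = e^(−0.12)·[0.5919·0.0000 + 0.4081·15.0000] = 5.4299
Node d (S = 81.04): V_d = e^(−0.12)·[0.5919·15.0000 + 0.4081·72.8927] = 34.2605
Node 0 (S = 115): V_0 = e^(−0.12)·[0.5919·5.4299 + 0.4081·34.2605] = 15.2524

$15.25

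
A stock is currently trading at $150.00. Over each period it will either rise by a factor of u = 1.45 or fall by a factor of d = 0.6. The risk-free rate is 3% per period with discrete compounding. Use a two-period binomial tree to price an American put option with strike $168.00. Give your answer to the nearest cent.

Risk-neutral probability p = (1 + 0.03 − 0.6)/(1.45 − 0.6) = 0.4300/0.8500 = 0.5059
Terminal stock prices: S_uu = 315.4, S_ud = 130.5, S_dd = 54
Terminal payoffs (K − S): max(-147.4, 0) = 0, max(37.5, 0) = 37.5, max(114, 0) = 114
Node u (S = 217.5): continuation = 1/1.03·[0.5059·0.0000 + 0.4941·37.5000] = 17.9897; exercise value = 0.0000 ≤ continuation, so V_u = 17.9897
Node d (S = 90): continuation = 1/1.03·[0.5059·37.5000 + 0.4941·114.0000] = 73.1068; exercise value = 78.0000 > continuation, so V_d = 78.0000 (exercise)
Node 0 (S = 150): continuation = 1/1.03·[0.5059·17.9897 + 0.4941·78.0000] = 46.2542; exercise value = 18.0000 ≤ continuation, so V_0 = 46.2542

$46.25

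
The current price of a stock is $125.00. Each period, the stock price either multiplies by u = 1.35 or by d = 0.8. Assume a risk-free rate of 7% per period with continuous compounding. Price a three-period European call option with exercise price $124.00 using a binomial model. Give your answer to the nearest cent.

Risk-neutral probability p = (e^0.07 − 0.8)/(1.35 − 0.8) = 0.2725/0.5500 = 0.4955
Terminal stock prices: S_uuu = 307.5, S_uud = 182.3, S_udd = 108, S_ddd = 64
Terminal payoffs (S − K): max(183.5, 0) = 183.5, max(58.25, 0) = 58.25, max(-16, 0) = 0, max(-60, 0) = 0
Node uu (S = 227.8): V_uu = e^(−0.07)·[0.4955·183.5469 + 0.5045·58.2500] = 112.1957
Node ud (S = 135): V_ud = e^(−0.07)·[0.4955·58.2500 + 0.5045·0.0000] = 26.9099
Node dd (S = 80): V_dd = e^(−0.07)·[0.4955·0.0000 + 0.5045·0.0000] = 0.0000
Node u (S = 168.8): V_u = e^(−0.07)·[0.4955·112.1957 + 0.5045·26.9099] = 64.4903
Node d (S = 100): V_d = e^(−0.07)·[0.4955·26.9099 + 0.5045·0.0000] = 12.4316
Node 0 (S = 125): V_0 = e^(−0.07)·[0.4955·64.4903 + 0.5045·12.4316] = 35.6409

$35.64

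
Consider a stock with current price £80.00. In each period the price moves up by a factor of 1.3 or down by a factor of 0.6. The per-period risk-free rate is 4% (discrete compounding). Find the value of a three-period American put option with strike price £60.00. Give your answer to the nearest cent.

£7.46

Risk-neutral probability p = (1 + 0.04 − 0.6)/(1.3 − 0.6) = 0.4400/0.7000 = 0.6286
Terminal stock prices: S_uuu = 175.8, S_uud = 81.12, S_udd = 37.44, S_ddd = 17.28
Terminal payoffs (K − S): max(-115.8, 0) = 0, max(-21.12, 0) = 0, max(22.56, 0) = 22.56, max(42.72, 0) = 42.72
Node uu (S = 135.2): continuation = 1/1.04·[0.6286·0.0000 + 0.3714·0.0000] = 0.0000; exercise value = 0.0000 ≤ continuation, so V_uu = 0.0000
Node ud (S = 62.4): continuation = 1/1.04·[0.6286·0.0000 + 0.3714·22.5600] = 8.0571; exercise value = 0.0000 ≤ continuation, so V_ud = 8.0571
Node dd (S = 28.8): continuation = 1/1.04·[0.6286·22.5600 + 0.3714·42.7200] = 28.8923; exercise value = 31.2000 > continuation, so V_dd = 31.2000 (exercise)
Node u (S = 104): continuation = 1/1.04·[0.6286·0.0000 + 0.3714·8.0571] = 2.8776; exercise value = 0.0000 ≤ continuation, so V_u = 2.8776
Node d (S = 48): continuation = 1/1.04·[0.6286·8.0571 + 0.3714·31.2000] = 16.0126; exercise value = 12.0000 ≤ continuation, so V_d = 16.0126
Node 0 (S = 80): continuation = 1/1.04·[0.6286·2.8776 + 0.3714·16.0126] = 7.4580; exercise value = 0.0000 ≤ continuation, so V_0 = 7.4580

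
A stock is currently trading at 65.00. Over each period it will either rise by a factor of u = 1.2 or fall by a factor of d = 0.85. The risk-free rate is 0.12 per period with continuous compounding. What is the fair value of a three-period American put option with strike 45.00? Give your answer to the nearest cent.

0.03

Risk-neutral probability p = (e^0.12 − 0.85)/(1.2 − 0.85) = 0.2775/0.3500 = 0.7928
Terminal stock prices: S_uuu = 112.3, S_uud = 79.56, S_udd = 56.35, S_ddd = 39.92
Terminal payoffs (K − S): max(-67.32, 0) = 0, max(-34.56, 0) = 0, max(-11.35, 0) = 0, max(5.082, 0) = 5.082
Node uu (S = 93.6): continuation = e^(−0.12)·[0.7928·0.0000 + 0.2072·0.0000] = 0.0000; exercise value = 0.0000 ≤ continuation, so V_uu = 0.0000
Node ud (S = 66.3): continuation = e^(−0.12)·[0.7928·0.0000 + 0.2072·0.0000] = 0.0000; exercise value = 0.0000 ≤ continuation, so V_ud = 0.0000
Node dd (S = 46.96): continuation = e^(−0.12)·[0.7928·0.0000 + 0.2072·5.0819] = 0.9337; exercise value = 0.0000 ≤ continuation, so V_dd = 0.9337
Node u (S = 78): continuation = e^(−0.12)·[0.7928·0.0000 + 0.2072·0.0000] = 0.0000; exercise value = 0.0000 ≤ continuation, so V_u = 0.0000
Node d (S = 55.25): continuation = e^(−0.12)·[0.7928·0.0000 + 0.2072·0.9337] = 0.1715; exercise value = 0.0000 ≤ continuation, so V_d = 0.1715
Node 0 (S = 65): continuation = e^(−0.12)·[0.7928·0.0000 + 0.2072·0.1715] = 0.0315; exercise value = 0.0000 ≤ continuation, so V_0 = 0.0315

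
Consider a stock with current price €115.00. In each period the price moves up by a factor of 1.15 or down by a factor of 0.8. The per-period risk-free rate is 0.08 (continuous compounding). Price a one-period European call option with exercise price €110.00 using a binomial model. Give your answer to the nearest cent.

€16.62

Risk-neutral probability p = (e^0.08 − 0.8)/(1.15 − 0.8) = 0.2833/0.3500 = 0.8094
Terminal stock prices: S_u = 132.2, S_d = 92
Terminal payoffs (S − K): max(22.25, 0) = 22.25, max(-18, 0) = 0
Node 0 (S = 115): V_0 = e^(−0.08)·[0.8094·22.2500 + 0.1906·0.0000] = 16.6244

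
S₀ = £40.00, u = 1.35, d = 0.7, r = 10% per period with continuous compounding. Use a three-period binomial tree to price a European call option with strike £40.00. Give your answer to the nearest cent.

Risk-neutral probability p = (e^0.1 − 0.7)/(1.35 − 0.7) = 0.4052/0.6500 = 0.6233
Terminal stock prices: S_uuu = 98.42, S_uud = 51.03, S_udd = 26.46, S_ddd = 13.72
Terminal payoffs (S − K): max(58.42, 0) = 58.42, max(11.03, 0) = 11.03, max(-13.54, 0) = 0, max(-26.28, 0) = 0
Node uu (S = 72.9): V_uu = e^(−0.1)·[0.6233·58.4150 + 0.3767·11.0300] = 36.7065
Node ud (S = 37.8): V_ud = e^(−0.1)·[0.6233·11.0300 + 0.3767·0.0000] = 6.2212
Node dd (S = 19.6): V_dd = e^(−0.1)·[0.6233·0.0000 + 0.3767·0.0000] = 0.0000
Node u (S = 54): V_u = e^(−0.1)·[0.6233·36.7065 + 0.3767·6.2212] = 22.8235
Node d (S = 28): V_d = e^(−0.1)·[0.6233·6.2212 + 0.3767·0.0000] = 3.5089
Node 0 (S = 40): V_0 = e^(−0.1)·[0.6233·22.8235 + 0.3767·3.5089] = 14.0688

£14.07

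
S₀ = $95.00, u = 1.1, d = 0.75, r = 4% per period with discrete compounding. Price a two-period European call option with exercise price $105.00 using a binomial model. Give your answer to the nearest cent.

$6.32

Risk-neutral probability p = (1 + 0.04 − 0.75)/(1.1 − 0.75) = 0.2900/0.3500 = 0.8286
Terminal stock prices: S_uu = 115, S_ud = 78.38, S_dd = 53.44
Terminal payoffs (S − K): max(9.95, 0) = 9.95, max(-26.62, 0) = 0, max(-51.56, 0) = 0
Node u (S = 104.5): V_u = 1/1.04·[0.8286·9.9500 + 0.1714·0.0000] = 7.9272
Node d (S = 71.25): V_d = 1/1.04·[0.8286·0.0000 + 0.1714·0.0000] = 0.0000
Node 0 (S = 95): V_0 = 1/1.04·[0.8286·7.9272 + 0.1714·0.0000] = 6.3156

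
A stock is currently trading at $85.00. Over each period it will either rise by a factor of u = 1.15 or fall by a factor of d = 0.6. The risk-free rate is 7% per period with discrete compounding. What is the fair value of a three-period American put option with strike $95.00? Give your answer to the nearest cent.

Risk-neutral probability p = (1 + 0.07 − 0.6)/(1.15 − 0.6) = 0.4700/0.5500 = 0.8545
Terminal stock prices: S_uuu = 129.3, S_uud = 67.45, S_udd = 35.19, S_ddd = 18.36
Terminal payoffs (K − S): max(-34.27, 0) = 0, max(27.55, 0) = 27.55, max(59.81, 0) = 59.81, max(76.64, 0) = 76.64
Node uu (S = 112.4): continuation = 1/1.07·[0.8545·0.0000 + 0.1455·27.5525] = 3.7455; exercise value = 0.0000 ≤ continuation, so V_uu = 3.7455
Node ud (S = 58.65): continuation = 1/1.07·[0.8545·27.5525 + 0.1455·59.8100] = 30.1350; exercise value = 36.3500 > continuation, so V_ud = 36.3500 (exercise)
Node dd (S = 30.6): continuation = 1/1.07·[0.8545·59.8100 + 0.1455·76.6400] = 58.1850; exercise value = 64.4000 > continuation, so V_dd = 64.4000 (exercise)
Node u (S = 97.75): continuation = 1/1.07·[0.8545·3.7455 + 0.1455·36.3500] = 7.9326; exercise value = 0.0000 ≤ continuation, so V_u = 7.9326
Node d (S = 51): continuation = 1/1.07·[0.8545·36.3500 + 0.1455·64.4000] = 37.7850; exercise value = 44.0000 > continuation, so V_d = 44.0000 (exercise)
Node 0 (S = 85): continuation = 1/1.07·[0.8545·7.9326 + 0.1455·44.0000] = 12.3166; exercise value = 10.0000 ≤ continuation, so V_0 = 12.3166

$12.32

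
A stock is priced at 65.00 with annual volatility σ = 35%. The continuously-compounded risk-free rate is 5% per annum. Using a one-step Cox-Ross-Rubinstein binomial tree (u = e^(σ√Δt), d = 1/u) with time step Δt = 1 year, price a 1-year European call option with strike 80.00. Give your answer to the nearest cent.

5.65

CRR parameters: u = e^(σ√Δt) = e^(0.35·√1) = 1.4191, d = 1/u = 0.7047
Per-period rate: rΔt = 0.05·1 = 0.05, so R = e^0.05 = 1.0513
Risk-neutral probability p = (e^0.05 − 0.7047)/(1.4191 − 0.7047) = 0.3466/0.7144 = 0.4852
Terminal stock prices: S_u = 92.24, S_d = 45.8
Terminal payoffs (S − K): max(12.24, 0) = 12.24, max(-34.2, 0) = 0
Node 0 (S = 65): V_0 = e^(−0.05)·[0.4852·12.2394 + 0.5148·0.0000] = 5.6484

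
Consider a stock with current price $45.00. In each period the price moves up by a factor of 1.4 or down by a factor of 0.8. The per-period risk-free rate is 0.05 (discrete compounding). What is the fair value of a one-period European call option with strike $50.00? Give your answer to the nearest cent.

Risk-neutral probability p = (1 + 0.05 − 0.8)/(1.4 − 0.8) = 0.2500/0.6000 = 0.4167
Terminal stock prices: S_u = 63, S_d = 36
Terminal payoffs (S − K): max(13, 0) = 13, max(-14, 0) = 0
Node 0 (S = 45): V_0 = 1/1.05·[0.4167·13.0000 + 0.5833·0.0000] = 5.1587

$5.16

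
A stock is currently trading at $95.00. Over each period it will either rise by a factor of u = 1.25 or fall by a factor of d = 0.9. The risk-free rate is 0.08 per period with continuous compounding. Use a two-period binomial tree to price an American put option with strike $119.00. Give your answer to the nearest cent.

$24.00

Risk-neutral probability p = (e^0.08 − 0.9)/(1.25 − 0.9) = 0.1833/0.3500 = 0.5237
Terminal stock prices: S_uu = 148.4, S_ud = 106.9, S_dd = 76.95
Terminal payoffs (K − S): max(-29.44, 0) = 0, max(12.12, 0) = 12.12, max(42.05, 0) = 42.05
Node u (S = 118.8): continuation = e^(−0.08)·[0.5237·0.0000 + 0.4763·12.1250] = 5.3314; exercise value = 0.2500 ≤ continuation, so V_u = 5.3314
Node d (S = 85.5): continuation = e^(−0.08)·[0.5237·12.1250 + 0.4763·42.0500] = 24.3508; exercise value = 33.5000 > continuation, so V_d = 33.5000 (exercise)
Node 0 (S = 95): continuation = e^(−0.08)·[0.5237·5.3314 + 0.4763·33.5000] = 17.3073; exercise value = 24.0000 > continuation, so V_0 = 24.0000 (exercise)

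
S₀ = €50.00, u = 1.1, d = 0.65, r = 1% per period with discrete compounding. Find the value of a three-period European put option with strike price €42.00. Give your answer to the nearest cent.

€2.96

Risk-neutral probability p = (1 + 0.01 − 0.65)/(1.1 − 0.65) = 0.3600/0.4500 = 0.8000
Terminal stock prices: S_uuu = 66.55, S_uud = 39.33, S_udd = 23.24, S_ddd = 13.73
Terminal payoffs (K − S): max(-24.55, 0) = 0, max(2.675, 0) = 2.675, max(18.76, 0) = 18.76, max(28.27, 0) = 28.27
Node uu (S = 60.5): V_uu = 1/1.01·[0.8000·0.0000 + 0.2000·2.6750] = 0.5297
Node ud (S = 35.75): V_ud = 1/1.01·[0.8000·2.6750 + 0.2000·18.7625] = 5.8342
Node dd (S = 21.13): V_dd = 1/1.01·[0.8000·18.7625 + 0.2000·28.2687] = 20.4592
Node u (S = 55): V_u = 1/1.01·[0.8000·0.5297 + 0.2000·5.8342] = 1.5748
Node d (S = 32.5): V_d = 1/1.01·[0.8000·5.8342 + 0.2000·20.4592] = 8.6724
Node 0 (S = 50): V_0 = 1/1.01·[0.8000·1.5748 + 0.2000·8.6724] = 2.9647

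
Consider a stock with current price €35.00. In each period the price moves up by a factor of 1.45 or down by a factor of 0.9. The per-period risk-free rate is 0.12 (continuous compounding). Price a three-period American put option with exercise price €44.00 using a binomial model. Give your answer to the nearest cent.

€9.00

Risk-neutral probability p = (e^0.12 − 0.9)/(1.45 − 0.9) = 0.2275/0.5500 = 0.4136
Terminal stock prices: S_uuu = 106.7, S_uud = 66.23, S_udd = 41.11, S_ddd = 25.52
Terminal payoffs (K − S): max(-62.7, 0) = 0, max(-22.23, 0) = 0, max(2.892, 0) = 2.892, max(18.48, 0) = 18.48
Node uu (S = 73.59): continuation = e^(−0.12)·[0.4136·0.0000 + 0.5864·0.0000] = 0.0000; exercise value = 0.0000 ≤ continuation, so V_uu = 0.0000
Node ud (S = 45.68): continuation = e^(−0.12)·[0.4136·0.0000 + 0.5864·2.8925] = 1.5043; exercise value = 0.0000 ≤ continuation, so V_ud = 1.5043
Node dd (S = 28.35): continuation = e^(−0.12)·[0.4136·2.8925 + 0.5864·18.4850] = 10.6745; exercise value = 15.6500 > continuation, so V_dd = 15.6500 (exercise)
Node u (S = 50.75): continuation = e^(−0.12)·[0.4136·0.0000 + 0.5864·1.5043] = 0.7823; exercise value = 0.0000 ≤ continuation, so V_u = 0.7823
Node d (S = 31.5): continuation = e^(−0.12)·[0.4136·1.5043 + 0.5864·15.6500] = 8.6908; exercise value = 12.5000 > continuation, so V_d = 12.5000 (exercise)
Node 0 (S = 35): continuation = e^(−0.12)·[0.4136·0.7823 + 0.5864·12.5000] = 6.7878; exercise value = 9.0000 > continuation, so V_0 = 9.0000 (exercise)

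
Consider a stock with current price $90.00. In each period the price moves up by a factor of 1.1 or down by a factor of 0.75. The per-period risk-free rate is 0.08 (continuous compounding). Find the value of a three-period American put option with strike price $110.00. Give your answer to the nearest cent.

$20.00

Risk-neutral probability p = (e^0.08 − 0.75)/(1.1 − 0.75) = 0.3333/0.3500 = 0.9522
Terminal stock prices: S_uuu = 119.8, S_uud = 81.68, S_udd = 55.69, S_ddd = 37.97
Terminal payoffs (K − S): max(-9.79, 0) = 0, max(28.32, 0) = 28.32, max(54.31, 0) = 54.31, max(72.03, 0) = 72.03
Node uu (S = 108.9): continuation = e^(−0.08)·[0.9522·0.0000 + 0.0478·28.3250] = 1.2486; exercise value = 1.1000 ≤ continuation, so V_uu = 1.2486
Node ud (S = 74.25): continuation = e^(−0.08)·[0.9522·28.3250 + 0.0478·54.3125] = 27.2928; exercise value = 35.7500 > continuation, so V_ud = 35.7500 (exercise)
Node dd (S = 50.62): continuation = e^(−0.08)·[0.9522·54.3125 + 0.0478·72.0312] = 50.9178; exercise value = 59.3750 > continuation, so V_dd = 59.3750 (exercise)
Node u (S = 99): continuation = e^(−0.08)·[0.9522·1.2486 + 0.0478·35.7500] = 2.6734; exercise value = 11.0000 > continuation, so V_u = 11.0000 (exercise)
Node d (S = 67.5): continuation = e^(−0.08)·[0.9522·35.7500 + 0.0478·59.3750] = 34.0428; exercise value = 42.5000 > continuation, so V_d = 42.5000 (exercise)
Node 0 (S = 90): continuation = e^(−0.08)·[0.9522·11.0000 + 0.0478·42.5000] = 11.5428; exercise value = 20.0000 > continuation, so V_0 = 20.0000 (exercise)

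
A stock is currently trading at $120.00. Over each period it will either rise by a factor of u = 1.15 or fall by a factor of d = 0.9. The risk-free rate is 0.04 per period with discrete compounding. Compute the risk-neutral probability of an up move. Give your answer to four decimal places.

Risk-neutral probability p = (1 + 0.04 − 0.9)/(1.15 − 0.9) = 0.1400/0.2500 = 0.5600

p = 0.5600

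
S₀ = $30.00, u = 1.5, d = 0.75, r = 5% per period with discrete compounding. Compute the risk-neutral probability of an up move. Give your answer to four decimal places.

Risk-neutral probability p = (1 + 0.05 − 0.75)/(1.5 − 0.75) = 0.3000/0.7500 = 0.4000

p = 0.4000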